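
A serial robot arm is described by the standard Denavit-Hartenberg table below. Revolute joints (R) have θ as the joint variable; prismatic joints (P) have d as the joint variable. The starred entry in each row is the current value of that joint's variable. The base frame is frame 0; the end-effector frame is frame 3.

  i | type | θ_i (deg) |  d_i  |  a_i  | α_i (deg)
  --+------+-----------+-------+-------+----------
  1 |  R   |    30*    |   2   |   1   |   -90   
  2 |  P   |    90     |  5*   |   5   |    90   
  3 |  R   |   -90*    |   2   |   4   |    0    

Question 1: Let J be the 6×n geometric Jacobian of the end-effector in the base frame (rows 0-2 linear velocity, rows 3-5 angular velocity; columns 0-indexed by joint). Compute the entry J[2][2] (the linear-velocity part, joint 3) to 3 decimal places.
axis z_2 = (0.8660,0.5000,0.0000); lever o_n−o_2 = (3.7321,-2.4641,-0.0000)
cross product → J_v[:, 2] = (-0.0000,0.0000,-4.0000)
J_ω[:, 2] = z_2
entry J[2][2] = -4.0000

-4.000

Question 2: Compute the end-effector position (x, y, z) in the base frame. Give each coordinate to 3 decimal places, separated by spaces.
after link 1: o_1 = (0.8660, 0.5000, 2.0000)
after link 2: o_2 = (-1.6340, 4.8301, -3.0000)
after link 3: o_3 = (2.0981, 2.3660, -3.0000)

2.098 2.366 -3.000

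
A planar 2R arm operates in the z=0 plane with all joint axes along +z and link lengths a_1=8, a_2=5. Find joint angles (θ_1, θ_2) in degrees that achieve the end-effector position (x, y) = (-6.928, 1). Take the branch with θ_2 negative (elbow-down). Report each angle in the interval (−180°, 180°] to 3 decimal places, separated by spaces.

cos θ_2 = (48.9972−8²−5²)/(2·8·5) = -0.5000; θ_2 = -120.0023° (elbow-down)
β = atan2(1.0000,-6.9280) = 171.7866°; ψ = atan2(-4.3300,5.4998) = -38.2134°
θ_1 = β − ψ = 210.0000°

-150.000 -120.002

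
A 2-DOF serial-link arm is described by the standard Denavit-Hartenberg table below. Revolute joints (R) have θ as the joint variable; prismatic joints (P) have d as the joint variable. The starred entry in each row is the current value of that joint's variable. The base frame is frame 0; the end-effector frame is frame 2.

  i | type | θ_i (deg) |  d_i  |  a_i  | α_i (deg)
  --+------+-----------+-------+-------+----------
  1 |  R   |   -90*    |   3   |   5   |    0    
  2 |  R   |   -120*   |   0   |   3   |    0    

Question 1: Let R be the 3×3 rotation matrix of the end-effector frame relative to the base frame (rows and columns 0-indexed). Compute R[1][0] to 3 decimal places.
End-effector x-axis (col 0 of R) = (-0.8660,0.5000,0.0000)
R[1][0] = 0.5000

0.500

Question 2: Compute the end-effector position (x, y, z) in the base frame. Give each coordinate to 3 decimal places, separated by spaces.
after link 1: o_1 = (0.0000, -5.0000, 3.0000)
after link 2: o_2 = (-2.5981, -3.5000, 3.0000)

-2.598 -3.500 3.000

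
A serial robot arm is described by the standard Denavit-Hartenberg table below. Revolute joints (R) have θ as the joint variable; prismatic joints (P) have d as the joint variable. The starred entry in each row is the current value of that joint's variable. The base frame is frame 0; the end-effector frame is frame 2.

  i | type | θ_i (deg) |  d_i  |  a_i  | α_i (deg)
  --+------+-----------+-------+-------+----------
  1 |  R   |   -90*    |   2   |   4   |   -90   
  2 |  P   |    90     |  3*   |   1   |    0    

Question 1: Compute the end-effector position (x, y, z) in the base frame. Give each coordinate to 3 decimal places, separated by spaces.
after link 1: o_1 = (0.0000, -4.0000, 2.0000)
after link 2: o_2 = (3.0000, -4.0000, 1.0000)

3.000 -4.000 1.000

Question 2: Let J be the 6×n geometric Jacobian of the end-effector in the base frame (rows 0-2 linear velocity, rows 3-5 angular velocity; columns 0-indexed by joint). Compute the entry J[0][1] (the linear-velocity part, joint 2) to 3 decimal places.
prismatic axis z_1 = (1.0000,0.0000,0.0000)
J_v[:, 1] = z_1; J_ω[:, 1] = (0,0,0)
entry J[0][1] = 1.0000

1.000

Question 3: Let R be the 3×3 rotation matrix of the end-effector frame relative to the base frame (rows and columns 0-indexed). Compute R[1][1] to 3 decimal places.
1.000

End-effector y-axis (col 1 of R) = (-0.0000,1.0000,-0.0000)
R[1][1] = 1.0000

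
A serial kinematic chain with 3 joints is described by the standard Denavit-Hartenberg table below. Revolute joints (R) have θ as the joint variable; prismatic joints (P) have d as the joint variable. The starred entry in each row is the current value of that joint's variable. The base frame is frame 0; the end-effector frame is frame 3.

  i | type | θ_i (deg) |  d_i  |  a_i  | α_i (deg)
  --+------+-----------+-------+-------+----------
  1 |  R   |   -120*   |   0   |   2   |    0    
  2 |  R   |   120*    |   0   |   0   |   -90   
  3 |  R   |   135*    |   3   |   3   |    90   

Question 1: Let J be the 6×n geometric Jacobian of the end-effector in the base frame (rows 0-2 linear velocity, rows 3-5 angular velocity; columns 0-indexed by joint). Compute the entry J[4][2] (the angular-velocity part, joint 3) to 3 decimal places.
1.000

axis z_2 = (0.0000,1.0000,0.0000); lever o_n−o_2 = (-2.1213,3.0000,-2.1213)
cross product → J_v[:, 2] = (-2.1213,-0.0000,2.1213)
J_ω[:, 2] = z_2
entry J[4][2] = 1.0000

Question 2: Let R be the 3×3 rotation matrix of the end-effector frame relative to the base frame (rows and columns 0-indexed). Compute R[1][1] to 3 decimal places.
End-effector y-axis (col 1 of R) = (-0.0000,1.0000,0.0000)
R[1][1] = 1.0000

1.000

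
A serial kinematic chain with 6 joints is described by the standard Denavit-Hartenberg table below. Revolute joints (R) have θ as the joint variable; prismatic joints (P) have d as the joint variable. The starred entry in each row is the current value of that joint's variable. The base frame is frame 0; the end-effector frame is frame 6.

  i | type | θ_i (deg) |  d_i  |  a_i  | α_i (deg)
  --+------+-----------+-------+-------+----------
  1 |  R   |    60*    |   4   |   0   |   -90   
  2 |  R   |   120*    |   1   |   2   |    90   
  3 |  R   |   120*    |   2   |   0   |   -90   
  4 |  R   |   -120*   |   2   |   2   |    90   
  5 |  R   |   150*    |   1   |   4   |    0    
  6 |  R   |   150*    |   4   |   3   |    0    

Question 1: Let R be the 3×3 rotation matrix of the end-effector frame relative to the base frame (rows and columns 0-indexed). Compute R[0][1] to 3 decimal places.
End-effector y-axis (col 1 of R) = (0.9202,0.3438,-0.1875)
R[0][1] = 0.9202

0.920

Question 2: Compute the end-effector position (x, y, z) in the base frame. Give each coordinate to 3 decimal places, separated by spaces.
2.059 -3.367 1.671

after link 1: o_1 = (0.0000, 0.0000, 4.0000)
after link 2: o_2 = (-1.3660, -0.3660, 2.2679)
after link 3: o_3 = (-0.5000, 1.1340, 1.2679)
after link 4: o_4 = (2.1740, 2.0335, 1.4689)
after link 5: o_5 = (1.4163, 0.2210, 5.0939)
after link 6: o_6 = (2.0591, -3.3666, 1.6711)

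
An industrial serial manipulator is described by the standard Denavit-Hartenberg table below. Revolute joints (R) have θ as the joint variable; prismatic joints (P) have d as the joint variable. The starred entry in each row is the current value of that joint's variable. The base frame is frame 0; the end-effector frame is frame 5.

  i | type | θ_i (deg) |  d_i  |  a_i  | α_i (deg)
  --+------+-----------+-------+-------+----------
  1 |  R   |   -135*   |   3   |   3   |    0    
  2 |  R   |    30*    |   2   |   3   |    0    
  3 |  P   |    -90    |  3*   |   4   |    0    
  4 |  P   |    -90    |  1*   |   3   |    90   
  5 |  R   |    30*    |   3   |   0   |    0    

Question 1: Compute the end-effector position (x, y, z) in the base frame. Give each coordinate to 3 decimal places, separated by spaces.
-3.087 -1.863 9.000

after link 1: o_1 = (-2.1213, -2.1213, 3.0000)
after link 2: o_2 = (-2.8978, -5.0191, 5.0000)
after link 3: o_3 = (-6.7615, -3.9838, 8.0000)
after link 4: o_4 = (-5.9850, -1.0860, 9.0000)
after link 5: o_5 = (-3.0872, -1.8625, 9.0000)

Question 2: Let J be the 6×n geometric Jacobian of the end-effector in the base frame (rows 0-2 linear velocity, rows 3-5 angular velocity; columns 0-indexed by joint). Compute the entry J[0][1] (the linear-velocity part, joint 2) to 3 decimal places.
axis z_1 = (0.0000,0.0000,1.0000); lever o_n−o_1 = (-0.9659,0.2588,6.0000)
cross product → J_v[:, 1] = (-0.2588,-0.9659,0.0000)
J_ω[:, 1] = z_1
entry J[0][1] = -0.2588

-0.259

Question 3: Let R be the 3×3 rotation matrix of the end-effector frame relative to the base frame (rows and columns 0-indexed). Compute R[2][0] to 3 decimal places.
0.500

End-effector x-axis (col 0 of R) = (0.2241,0.8365,0.5000)
R[2][0] = 0.5000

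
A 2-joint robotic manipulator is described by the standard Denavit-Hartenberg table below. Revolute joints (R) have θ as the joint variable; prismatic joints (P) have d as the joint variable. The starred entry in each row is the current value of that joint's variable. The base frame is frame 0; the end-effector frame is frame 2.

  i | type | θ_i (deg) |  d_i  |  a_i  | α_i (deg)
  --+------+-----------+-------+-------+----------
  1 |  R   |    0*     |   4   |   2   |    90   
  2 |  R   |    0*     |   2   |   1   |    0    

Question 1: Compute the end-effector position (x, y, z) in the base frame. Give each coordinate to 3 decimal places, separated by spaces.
3.000 -2.000 4.000

after link 1: o_1 = (2.0000, 0.0000, 4.0000)
after link 2: o_2 = (3.0000, -2.0000, 4.0000)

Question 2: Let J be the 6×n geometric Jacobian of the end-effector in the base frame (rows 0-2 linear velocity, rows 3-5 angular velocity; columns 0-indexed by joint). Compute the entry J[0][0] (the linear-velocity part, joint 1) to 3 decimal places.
2.000

axis z_0 = ẑ; lever o_n−o_0 = (3.0000,-2.0000,4.0000)
cross product → J_v[:, 0] = (2.0000,3.0000,-0.0000)
J_ω[:, 0] = z_0
entry J[0][0] = 2.0000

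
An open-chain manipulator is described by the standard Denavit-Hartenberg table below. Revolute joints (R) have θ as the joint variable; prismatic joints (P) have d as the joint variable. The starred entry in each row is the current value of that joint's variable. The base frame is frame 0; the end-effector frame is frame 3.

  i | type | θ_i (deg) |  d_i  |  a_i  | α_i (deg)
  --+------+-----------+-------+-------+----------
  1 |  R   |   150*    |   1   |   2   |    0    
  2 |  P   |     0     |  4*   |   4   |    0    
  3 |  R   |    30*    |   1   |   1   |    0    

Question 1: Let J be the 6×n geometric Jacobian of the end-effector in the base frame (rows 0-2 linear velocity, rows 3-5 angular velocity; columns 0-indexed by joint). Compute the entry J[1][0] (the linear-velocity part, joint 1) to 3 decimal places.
axis z_0 = ẑ; lever o_n−o_0 = (-6.1962,3.0000,6.0000)
cross product → J_v[:, 0] = (-3.0000,-6.1962,0.0000)
J_ω[:, 0] = z_0
entry J[1][0] = -6.1962

-6.196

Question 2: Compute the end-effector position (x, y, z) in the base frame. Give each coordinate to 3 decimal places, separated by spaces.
after link 1: o_1 = (-1.7321, 1.0000, 1.0000)
after link 2: o_2 = (-5.1962, 3.0000, 5.0000)
after link 3: o_3 = (-6.1962, 3.0000, 6.0000)

-6.196 3.000 6.000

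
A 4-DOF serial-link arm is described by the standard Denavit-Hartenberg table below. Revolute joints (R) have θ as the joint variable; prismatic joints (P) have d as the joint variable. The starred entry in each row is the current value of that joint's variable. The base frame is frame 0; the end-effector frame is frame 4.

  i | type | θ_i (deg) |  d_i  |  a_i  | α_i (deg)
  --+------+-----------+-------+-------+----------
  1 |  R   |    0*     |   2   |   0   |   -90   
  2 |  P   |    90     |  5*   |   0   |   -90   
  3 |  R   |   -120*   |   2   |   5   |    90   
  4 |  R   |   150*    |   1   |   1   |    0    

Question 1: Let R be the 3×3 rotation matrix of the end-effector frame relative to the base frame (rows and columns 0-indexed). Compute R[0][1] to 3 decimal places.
End-effector y-axis (col 1 of R) = (0.8660,-0.4330,-0.2500)
R[0][1] = 0.8660

0.866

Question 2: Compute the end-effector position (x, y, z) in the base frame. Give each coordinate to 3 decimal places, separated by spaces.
after link 1: o_1 = (0.0000, 0.0000, 2.0000)
after link 2: o_2 = (0.0000, 5.0000, 2.0000)
after link 3: o_3 = (-2.0000, 9.3301, 4.5000)
after link 4: o_4 = (-2.5000, 8.0801, 4.9330)

-2.500 8.080 4.933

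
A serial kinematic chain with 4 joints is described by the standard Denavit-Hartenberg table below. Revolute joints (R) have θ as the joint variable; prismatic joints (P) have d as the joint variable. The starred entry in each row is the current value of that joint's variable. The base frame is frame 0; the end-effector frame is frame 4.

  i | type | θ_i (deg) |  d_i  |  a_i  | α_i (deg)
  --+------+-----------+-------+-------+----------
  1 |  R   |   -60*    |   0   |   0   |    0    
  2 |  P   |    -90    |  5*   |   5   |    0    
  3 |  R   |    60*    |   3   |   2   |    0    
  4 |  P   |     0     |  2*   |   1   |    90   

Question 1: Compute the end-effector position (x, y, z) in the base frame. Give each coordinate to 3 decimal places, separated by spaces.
after link 1: o_1 = (0.0000, 0.0000, 0.0000)
after link 2: o_2 = (-4.3301, -2.5000, 5.0000)
after link 3: o_3 = (-4.3301, -4.5000, 8.0000)
after link 4: o_4 = (-4.3301, -5.5000, 10.0000)

-4.330 -5.500 10.000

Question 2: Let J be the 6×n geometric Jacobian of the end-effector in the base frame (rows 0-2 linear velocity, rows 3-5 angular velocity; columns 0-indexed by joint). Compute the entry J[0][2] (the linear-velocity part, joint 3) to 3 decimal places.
axis z_2 = (0.0000,0.0000,1.0000); lever o_n−o_2 = (0.0000,-3.0000,5.0000)
cross product → J_v[:, 2] = (3.0000,0.0000,-0.0000)
J_ω[:, 2] = z_2
entry J[0][2] = 3.0000

3.000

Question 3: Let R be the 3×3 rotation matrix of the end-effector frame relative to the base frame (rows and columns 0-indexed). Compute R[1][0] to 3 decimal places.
End-effector x-axis (col 0 of R) = (0.0000,-1.0000,0.0000)
R[1][0] = -1.0000

-1.000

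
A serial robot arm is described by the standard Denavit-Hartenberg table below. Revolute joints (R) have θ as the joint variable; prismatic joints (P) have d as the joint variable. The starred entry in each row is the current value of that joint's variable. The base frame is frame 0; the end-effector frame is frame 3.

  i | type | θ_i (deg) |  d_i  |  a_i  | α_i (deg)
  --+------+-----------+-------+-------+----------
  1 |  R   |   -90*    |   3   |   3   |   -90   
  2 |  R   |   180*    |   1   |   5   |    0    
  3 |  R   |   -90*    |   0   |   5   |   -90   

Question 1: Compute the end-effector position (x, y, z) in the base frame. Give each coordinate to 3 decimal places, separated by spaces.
1.000 2.000 -2.000

after link 1: o_1 = (0.0000, -3.0000, 3.0000)
after link 2: o_2 = (1.0000, 2.0000, 3.0000)
after link 3: o_3 = (1.0000, 2.0000, -2.0000)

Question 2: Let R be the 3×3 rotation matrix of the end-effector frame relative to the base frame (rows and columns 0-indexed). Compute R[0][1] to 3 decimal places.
End-effector y-axis (col 1 of R) = (-1.0000,0.0000,-0.0000)
R[0][1] = -1.0000

-1.000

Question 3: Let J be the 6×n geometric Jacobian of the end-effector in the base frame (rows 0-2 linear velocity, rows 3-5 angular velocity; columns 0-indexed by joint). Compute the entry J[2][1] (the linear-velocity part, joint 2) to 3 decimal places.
5.000

axis z_1 = (1.0000,0.0000,0.0000); lever o_n−o_1 = (1.0000,5.0000,-5.0000)
cross product → J_v[:, 1] = (-0.0000,5.0000,5.0000)
J_ω[:, 1] = z_1
entry J[2][1] = 5.0000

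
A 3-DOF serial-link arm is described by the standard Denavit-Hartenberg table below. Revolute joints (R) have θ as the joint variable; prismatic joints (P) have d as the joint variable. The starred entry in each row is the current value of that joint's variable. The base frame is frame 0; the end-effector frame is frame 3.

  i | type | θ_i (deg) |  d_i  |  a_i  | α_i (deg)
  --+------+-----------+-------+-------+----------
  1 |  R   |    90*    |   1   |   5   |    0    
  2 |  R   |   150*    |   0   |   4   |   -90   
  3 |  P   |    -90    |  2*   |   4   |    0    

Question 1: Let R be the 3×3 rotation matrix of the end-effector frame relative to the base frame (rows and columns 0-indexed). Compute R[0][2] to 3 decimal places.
End-effector z-axis (col 2 of R) = (0.8660,-0.5000,0.0000)
R[0][2] = 0.8660

0.866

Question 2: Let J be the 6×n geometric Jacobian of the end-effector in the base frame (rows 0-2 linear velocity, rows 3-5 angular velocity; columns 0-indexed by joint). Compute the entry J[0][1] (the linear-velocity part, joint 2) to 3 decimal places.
4.464

axis z_1 = (0.0000,0.0000,1.0000); lever o_n−o_1 = (-0.2679,-4.4641,4.0000)
cross product → J_v[:, 1] = (4.4641,-0.2679,0.0000)
J_ω[:, 1] = z_1
entry J[0][1] = 4.4641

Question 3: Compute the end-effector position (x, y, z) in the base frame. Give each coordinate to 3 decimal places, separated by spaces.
-0.268 0.536 5.000

after link 1: o_1 = (0.0000, 5.0000, 1.0000)
after link 2: o_2 = (-2.0000, 1.5359, 1.0000)
after link 3: o_3 = (-0.2679, 0.5359, 5.0000)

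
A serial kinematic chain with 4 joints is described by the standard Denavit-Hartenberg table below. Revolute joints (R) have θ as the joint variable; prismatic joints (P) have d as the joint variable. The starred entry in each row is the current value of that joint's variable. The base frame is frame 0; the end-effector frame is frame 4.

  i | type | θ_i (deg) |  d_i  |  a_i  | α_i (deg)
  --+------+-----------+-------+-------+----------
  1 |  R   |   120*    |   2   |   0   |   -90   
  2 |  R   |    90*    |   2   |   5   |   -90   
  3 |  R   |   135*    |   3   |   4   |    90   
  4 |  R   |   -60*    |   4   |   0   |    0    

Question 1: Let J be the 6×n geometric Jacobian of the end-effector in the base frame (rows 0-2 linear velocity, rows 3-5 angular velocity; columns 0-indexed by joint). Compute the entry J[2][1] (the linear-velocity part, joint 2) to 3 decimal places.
axis z_1 = (-0.8660,-0.5000,0.0000); lever o_n−o_1 = (4.6669,-0.7696,-5.0000)
cross product → J_v[:, 1] = (2.5000,-4.3301,3.0000)
J_ω[:, 1] = z_1
entry J[2][1] = 3.0000

3.000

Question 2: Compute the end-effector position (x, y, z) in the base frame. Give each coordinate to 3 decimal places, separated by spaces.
4.667 -0.770 -3.000

after link 1: o_1 = (0.0000, 0.0000, 2.0000)
after link 2: o_2 = (-1.7321, -1.0000, -3.0000)
after link 3: o_3 = (2.2174, -2.1839, -0.1716)
after link 4: o_4 = (4.6669, -0.7696, -3.0000)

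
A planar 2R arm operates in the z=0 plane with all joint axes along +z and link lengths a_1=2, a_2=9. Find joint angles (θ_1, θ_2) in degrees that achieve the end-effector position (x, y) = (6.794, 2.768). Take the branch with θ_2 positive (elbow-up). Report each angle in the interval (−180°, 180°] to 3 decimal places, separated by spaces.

-120.010 150.009

cos θ_2 = (53.8203−2²−9²)/(2·2·9) = -0.8661; θ_2 = 150.0090° (elbow-up)
β = atan2(2.7680,6.7940) = 22.1669°; ψ = atan2(4.4988,-5.7949) = 142.1768°
θ_1 = β − ψ = -120.0099°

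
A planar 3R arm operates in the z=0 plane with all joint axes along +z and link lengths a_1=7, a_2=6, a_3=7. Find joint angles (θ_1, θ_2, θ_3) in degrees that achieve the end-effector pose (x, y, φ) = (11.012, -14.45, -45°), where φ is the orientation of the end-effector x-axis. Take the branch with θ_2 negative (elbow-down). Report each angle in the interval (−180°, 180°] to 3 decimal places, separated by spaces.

-30.002 -59.996 44.998

wrist centre = target − a_3·(cos φ, sin φ) = (6.0623, -9.5003)
cos θ_2 = (127.0057−7²−6²)/(2·7·6) = 0.5001; θ_2 = -59.9955° (elbow-down)
β = atan2(-9.5003,6.0623) = -57.4574°; ψ = atan2(-5.1959,10.0004) = -27.4551°
θ_1 = β − ψ = -30.0024°
θ_3 = φ − θ_1 − θ_2 = 44.9979° (wrapped to (-180°,180°])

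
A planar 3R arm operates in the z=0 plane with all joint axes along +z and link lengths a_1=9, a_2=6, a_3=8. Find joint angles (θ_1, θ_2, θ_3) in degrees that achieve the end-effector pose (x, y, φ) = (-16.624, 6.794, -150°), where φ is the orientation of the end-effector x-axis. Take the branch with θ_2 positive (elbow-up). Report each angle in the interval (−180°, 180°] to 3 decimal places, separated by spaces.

wrist centre = target − a_3·(cos φ, sin φ) = (-9.6958, 10.7940)
cos θ_2 = (210.5189−9²−6²)/(2·9·6) = 0.8659; θ_2 = 30.0126° (elbow-up)
β = atan2(10.7940,-9.6958) = 131.9320°; ψ = atan2(3.0011,14.1955) = 11.9374°
θ_1 = β − ψ = 119.9946°
θ_3 = φ − θ_1 − θ_2 = 59.9928° (wrapped to (-180°,180°])

119.995 30.013 59.993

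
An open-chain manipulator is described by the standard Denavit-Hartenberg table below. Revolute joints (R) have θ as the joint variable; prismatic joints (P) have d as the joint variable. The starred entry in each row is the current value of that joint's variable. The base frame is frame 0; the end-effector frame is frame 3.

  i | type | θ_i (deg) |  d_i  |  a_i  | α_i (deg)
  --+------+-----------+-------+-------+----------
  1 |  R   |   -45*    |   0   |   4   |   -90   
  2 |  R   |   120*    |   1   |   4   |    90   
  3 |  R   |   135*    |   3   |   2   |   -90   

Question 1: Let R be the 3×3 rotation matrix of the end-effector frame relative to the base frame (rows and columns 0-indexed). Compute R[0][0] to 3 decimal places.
End-effector x-axis (col 0 of R) = (0.7500,0.2500,0.6124)
R[0][0] = 0.7500

0.750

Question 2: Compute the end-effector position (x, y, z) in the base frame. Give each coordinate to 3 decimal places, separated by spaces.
5.458 -2.044 -3.739

after link 1: o_1 = (2.8284, -2.8284, 0.0000)
after link 2: o_2 = (2.1213, -0.7071, -3.4641)
after link 3: o_3 = (5.4584, -2.0442, -3.7394)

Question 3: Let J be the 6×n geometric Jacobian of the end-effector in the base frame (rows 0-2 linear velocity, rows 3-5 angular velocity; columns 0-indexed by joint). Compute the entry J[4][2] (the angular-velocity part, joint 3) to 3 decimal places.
-0.612

axis z_2 = (0.6124,-0.6124,-0.5000); lever o_n−o_2 = (3.3371,-1.3371,-0.2753)
cross product → J_v[:, 2] = (-0.5000,-1.5000,1.2247)
J_ω[:, 2] = z_2
entry J[4][2] = -0.6124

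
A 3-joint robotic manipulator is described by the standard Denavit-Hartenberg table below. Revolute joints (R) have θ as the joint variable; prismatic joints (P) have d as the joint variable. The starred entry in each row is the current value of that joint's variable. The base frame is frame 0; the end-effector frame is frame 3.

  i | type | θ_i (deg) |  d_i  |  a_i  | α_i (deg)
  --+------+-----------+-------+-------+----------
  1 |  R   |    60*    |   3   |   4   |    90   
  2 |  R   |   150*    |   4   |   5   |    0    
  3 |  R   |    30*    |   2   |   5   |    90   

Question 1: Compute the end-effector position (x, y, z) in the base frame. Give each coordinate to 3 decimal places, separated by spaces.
after link 1: o_1 = (2.0000, 3.4641, 3.0000)
after link 2: o_2 = (3.2990, -2.2859, 5.5000)
after link 3: o_3 = (2.5311, -7.6160, 5.5000)

2.531 -7.616 5.500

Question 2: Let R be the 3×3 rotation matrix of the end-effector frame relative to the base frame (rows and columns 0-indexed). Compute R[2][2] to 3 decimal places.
1.000

End-effector z-axis (col 2 of R) = (-0.0000,-0.0000,1.0000)
R[2][2] = 1.0000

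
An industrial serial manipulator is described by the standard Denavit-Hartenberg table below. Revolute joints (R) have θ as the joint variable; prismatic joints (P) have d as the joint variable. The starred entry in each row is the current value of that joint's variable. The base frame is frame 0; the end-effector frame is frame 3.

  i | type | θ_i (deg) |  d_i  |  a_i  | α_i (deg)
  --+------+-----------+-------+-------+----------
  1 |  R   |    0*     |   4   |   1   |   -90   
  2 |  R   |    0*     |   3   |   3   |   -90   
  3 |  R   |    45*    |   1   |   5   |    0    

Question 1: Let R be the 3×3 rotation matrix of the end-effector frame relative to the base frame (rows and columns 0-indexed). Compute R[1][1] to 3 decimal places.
End-effector y-axis (col 1 of R) = (-0.7071,-0.7071,-0.0000)
R[1][1] = -0.7071

-0.707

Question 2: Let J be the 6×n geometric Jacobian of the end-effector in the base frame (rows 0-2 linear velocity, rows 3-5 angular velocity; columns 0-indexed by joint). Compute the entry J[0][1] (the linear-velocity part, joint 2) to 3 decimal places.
axis z_1 = (0.0000,1.0000,0.0000); lever o_n−o_1 = (6.5355,-0.5355,-1.0000)
cross product → J_v[:, 1] = (-1.0000,0.0000,-6.5355)
J_ω[:, 1] = z_1
entry J[0][1] = -1.0000

-1.000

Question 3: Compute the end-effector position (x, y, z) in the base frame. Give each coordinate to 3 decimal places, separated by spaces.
after link 1: o_1 = (1.0000, 0.0000, 4.0000)
after link 2: o_2 = (4.0000, 3.0000, 4.0000)
after link 3: o_3 = (7.5355, -0.5355, 3.0000)

7.536 -0.536 3.000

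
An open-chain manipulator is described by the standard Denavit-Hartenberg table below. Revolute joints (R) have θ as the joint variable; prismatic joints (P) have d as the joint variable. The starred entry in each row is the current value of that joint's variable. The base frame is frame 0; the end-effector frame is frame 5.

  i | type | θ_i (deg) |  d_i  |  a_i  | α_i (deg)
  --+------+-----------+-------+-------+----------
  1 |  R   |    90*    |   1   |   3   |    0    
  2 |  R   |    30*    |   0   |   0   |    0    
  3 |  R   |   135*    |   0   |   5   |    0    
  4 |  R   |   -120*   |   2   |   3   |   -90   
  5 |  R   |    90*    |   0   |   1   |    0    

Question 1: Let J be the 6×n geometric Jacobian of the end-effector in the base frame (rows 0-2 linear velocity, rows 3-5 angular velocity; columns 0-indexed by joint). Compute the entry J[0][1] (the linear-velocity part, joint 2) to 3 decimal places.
2.708

axis z_1 = (0.0000,0.0000,1.0000); lever o_n−o_1 = (-3.4154,-2.7083,1.0000)
cross product → J_v[:, 1] = (2.7083,-3.4154,0.0000)
J_ω[:, 1] = z_1
entry J[0][1] = 2.7083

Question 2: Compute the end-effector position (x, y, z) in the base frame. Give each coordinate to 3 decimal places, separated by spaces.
after link 1: o_1 = (0.0000, 3.0000, 1.0000)
after link 2: o_2 = (0.0000, 3.0000, 1.0000)
after link 3: o_3 = (-1.2941, -1.8296, 1.0000)
after link 4: o_4 = (-3.4154, 0.2917, 3.0000)
after link 5: o_5 = (-3.4154, 0.2917, 2.0000)

-3.415 0.292 2.000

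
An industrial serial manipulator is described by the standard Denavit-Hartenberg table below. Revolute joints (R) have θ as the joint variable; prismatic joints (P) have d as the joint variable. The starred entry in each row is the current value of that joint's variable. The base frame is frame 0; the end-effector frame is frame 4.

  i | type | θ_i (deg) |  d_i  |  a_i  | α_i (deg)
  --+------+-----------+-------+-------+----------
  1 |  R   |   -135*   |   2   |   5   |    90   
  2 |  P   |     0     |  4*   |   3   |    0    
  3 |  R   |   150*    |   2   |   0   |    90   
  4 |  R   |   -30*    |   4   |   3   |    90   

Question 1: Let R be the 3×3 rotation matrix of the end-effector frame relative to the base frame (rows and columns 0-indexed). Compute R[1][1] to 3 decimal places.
End-effector y-axis (col 1 of R) = (-0.3536,-0.3536,0.8660)
R[1][1] = -0.3536

-0.354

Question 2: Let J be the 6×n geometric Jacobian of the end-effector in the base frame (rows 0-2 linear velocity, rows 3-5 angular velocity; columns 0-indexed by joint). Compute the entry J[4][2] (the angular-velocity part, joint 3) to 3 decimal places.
axis z_2 = (-0.7071,0.7071,0.0000); lever o_n−o_2 = (-0.1768,0.5303,4.7631)
cross product → J_v[:, 2] = (3.3680,3.3680,-0.2500)
J_ω[:, 2] = z_2
entry J[4][2] = 0.7071

0.707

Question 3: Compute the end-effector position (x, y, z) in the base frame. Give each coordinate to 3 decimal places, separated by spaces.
after link 1: o_1 = (-3.5355, -3.5355, 2.0000)
after link 2: o_2 = (-8.4853, -2.8284, 2.0000)
after link 3: o_3 = (-9.8995, -1.4142, 2.0000)
after link 4: o_4 = (-8.6621, -2.2981, 6.7631)

-8.662 -2.298 6.763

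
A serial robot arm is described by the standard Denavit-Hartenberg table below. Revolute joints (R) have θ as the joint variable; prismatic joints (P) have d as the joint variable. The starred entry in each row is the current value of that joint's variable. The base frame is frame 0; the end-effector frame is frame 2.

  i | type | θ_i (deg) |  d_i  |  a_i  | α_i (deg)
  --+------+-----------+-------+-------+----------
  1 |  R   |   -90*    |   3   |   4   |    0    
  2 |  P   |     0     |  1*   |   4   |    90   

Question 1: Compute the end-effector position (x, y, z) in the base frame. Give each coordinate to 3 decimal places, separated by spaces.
after link 1: o_1 = (0.0000, -4.0000, 3.0000)
after link 2: o_2 = (0.0000, -8.0000, 4.0000)

0.000 -8.000 4.000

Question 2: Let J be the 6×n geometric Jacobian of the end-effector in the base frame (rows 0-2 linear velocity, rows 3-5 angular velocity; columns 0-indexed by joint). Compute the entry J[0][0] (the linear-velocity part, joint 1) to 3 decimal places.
8.000

axis z_0 = ẑ; lever o_n−o_0 = (0.0000,-8.0000,4.0000)
cross product → J_v[:, 0] = (8.0000,0.0000,-0.0000)
J_ω[:, 0] = z_0
entry J[0][0] = 8.0000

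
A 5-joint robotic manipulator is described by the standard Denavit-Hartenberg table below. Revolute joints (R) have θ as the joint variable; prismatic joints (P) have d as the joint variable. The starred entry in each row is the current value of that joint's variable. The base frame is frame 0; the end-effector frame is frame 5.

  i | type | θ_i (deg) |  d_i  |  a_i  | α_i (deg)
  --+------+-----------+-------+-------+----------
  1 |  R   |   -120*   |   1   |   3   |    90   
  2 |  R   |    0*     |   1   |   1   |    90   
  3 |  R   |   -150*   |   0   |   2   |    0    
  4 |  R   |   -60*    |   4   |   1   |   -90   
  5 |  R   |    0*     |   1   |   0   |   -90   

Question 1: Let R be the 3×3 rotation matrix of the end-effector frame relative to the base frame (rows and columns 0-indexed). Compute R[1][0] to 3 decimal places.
1.000

End-effector x-axis (col 0 of R) = (-0.0000,1.0000,0.0000)
R[1][0] = 1.0000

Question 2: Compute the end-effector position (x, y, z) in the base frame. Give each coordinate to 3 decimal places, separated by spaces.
-0.134 -0.964 -3.000

after link 1: o_1 = (-1.5000, -2.5981, 1.0000)
after link 2: o_2 = (-2.8660, -2.9641, 1.0000)
after link 3: o_3 = (-1.1340, -1.9641, 1.0000)
after link 4: o_4 = (-1.1340, -0.9641, -3.0000)
after link 5: o_5 = (-0.1340, -0.9641, -3.0000)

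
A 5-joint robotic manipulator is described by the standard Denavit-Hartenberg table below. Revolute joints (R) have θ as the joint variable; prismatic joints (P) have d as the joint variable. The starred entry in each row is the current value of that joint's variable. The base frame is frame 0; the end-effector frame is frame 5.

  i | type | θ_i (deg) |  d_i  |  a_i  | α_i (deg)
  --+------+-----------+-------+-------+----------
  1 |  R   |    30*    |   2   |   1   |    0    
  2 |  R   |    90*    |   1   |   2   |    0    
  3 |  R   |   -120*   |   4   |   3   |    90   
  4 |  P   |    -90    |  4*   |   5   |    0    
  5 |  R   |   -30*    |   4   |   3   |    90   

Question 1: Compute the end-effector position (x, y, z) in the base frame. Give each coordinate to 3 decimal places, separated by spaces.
1.366 -5.768 -0.598

after link 1: o_1 = (0.8660, 0.5000, 2.0000)
after link 2: o_2 = (-0.1340, 2.2321, 3.0000)
after link 3: o_3 = (2.8660, 2.2321, 7.0000)
after link 4: o_4 = (2.8660, -1.7679, 2.0000)
after link 5: o_5 = (1.3660, -5.7679, -0.5981)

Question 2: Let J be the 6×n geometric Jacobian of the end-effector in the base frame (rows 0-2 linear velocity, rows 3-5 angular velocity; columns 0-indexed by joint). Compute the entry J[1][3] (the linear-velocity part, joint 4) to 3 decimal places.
prismatic axis z_3 = (0.0000,-1.0000,0.0000)
J_v[:, 3] = z_3; J_ω[:, 3] = (0,0,0)
entry J[1][3] = -1.0000

-1.000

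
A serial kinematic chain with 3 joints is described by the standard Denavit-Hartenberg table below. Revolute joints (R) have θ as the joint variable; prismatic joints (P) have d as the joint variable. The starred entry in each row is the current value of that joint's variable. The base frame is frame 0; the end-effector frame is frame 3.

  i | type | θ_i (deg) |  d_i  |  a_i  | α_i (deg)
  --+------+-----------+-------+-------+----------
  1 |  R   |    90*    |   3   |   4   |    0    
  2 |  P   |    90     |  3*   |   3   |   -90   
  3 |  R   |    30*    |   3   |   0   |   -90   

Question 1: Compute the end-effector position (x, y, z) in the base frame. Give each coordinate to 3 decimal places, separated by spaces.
after link 1: o_1 = (0.0000, 4.0000, 3.0000)
after link 2: o_2 = (-3.0000, 4.0000, 6.0000)
after link 3: o_3 = (-3.0000, 1.0000, 6.0000)

-3.000 1.000 6.000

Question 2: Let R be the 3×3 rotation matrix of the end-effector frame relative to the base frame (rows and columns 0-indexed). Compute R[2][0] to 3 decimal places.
End-effector x-axis (col 0 of R) = (-0.8660,0.0000,-0.5000)
R[2][0] = -0.5000

-0.500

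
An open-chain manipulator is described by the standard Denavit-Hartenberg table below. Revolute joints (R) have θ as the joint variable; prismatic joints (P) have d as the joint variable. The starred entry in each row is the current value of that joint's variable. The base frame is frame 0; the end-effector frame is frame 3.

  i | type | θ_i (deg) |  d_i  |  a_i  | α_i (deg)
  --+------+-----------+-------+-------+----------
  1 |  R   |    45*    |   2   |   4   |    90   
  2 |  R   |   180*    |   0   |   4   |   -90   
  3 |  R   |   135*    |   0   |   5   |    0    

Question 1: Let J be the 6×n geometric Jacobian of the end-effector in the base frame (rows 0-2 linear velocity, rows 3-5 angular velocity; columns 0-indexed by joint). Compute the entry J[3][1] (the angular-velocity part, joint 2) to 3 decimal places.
axis z_1 = (0.7071,-0.7071,0.0000); lever o_n−o_1 = (-2.8284,2.1716,-0.0000)
cross product → J_v[:, 1] = (0.0000,0.0000,-0.4645)
J_ω[:, 1] = z_1
entry J[3][1] = 0.7071

0.707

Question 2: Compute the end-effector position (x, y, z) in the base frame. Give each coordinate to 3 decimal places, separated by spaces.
after link 1: o_1 = (2.8284, 2.8284, 2.0000)
after link 2: o_2 = (-0.0000, 0.0000, 2.0000)
after link 3: o_3 = (-0.0000, 5.0000, 2.0000)

-0.000 5.000 2.000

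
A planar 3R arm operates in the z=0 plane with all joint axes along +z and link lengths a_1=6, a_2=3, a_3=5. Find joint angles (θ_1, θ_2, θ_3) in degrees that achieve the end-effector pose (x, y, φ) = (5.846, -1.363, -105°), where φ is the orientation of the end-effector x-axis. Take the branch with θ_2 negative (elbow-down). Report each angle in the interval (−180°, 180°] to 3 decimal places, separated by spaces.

45.005 -60.003 -90.002

wrist centre = target − a_3·(cos φ, sin φ) = (7.1401, 3.4666)
cos θ_2 = (62.9985−6²−3²)/(2·6·3) = 0.5000; θ_2 = -60.0028° (elbow-down)
β = atan2(3.4666,7.1401) = 25.8973°; ψ = atan2(-2.5981,7.4999) = -19.1074°
θ_1 = β − ψ = 45.0047°
θ_3 = φ − θ_1 − θ_2 = -90.0019° (wrapped to (-180°,180°])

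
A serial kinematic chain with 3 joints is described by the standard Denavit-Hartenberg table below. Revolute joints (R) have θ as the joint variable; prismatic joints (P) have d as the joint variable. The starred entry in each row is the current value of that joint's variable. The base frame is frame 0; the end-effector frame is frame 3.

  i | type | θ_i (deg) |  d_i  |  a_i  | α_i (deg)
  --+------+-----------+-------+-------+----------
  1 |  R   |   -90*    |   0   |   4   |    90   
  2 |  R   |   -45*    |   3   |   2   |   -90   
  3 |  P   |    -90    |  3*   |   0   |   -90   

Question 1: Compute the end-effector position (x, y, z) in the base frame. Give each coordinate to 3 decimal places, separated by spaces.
after link 1: o_1 = (0.0000, -4.0000, 0.0000)
after link 2: o_2 = (-3.0000, -5.4142, -1.4142)
after link 3: o_3 = (-3.0000, -7.5355, 0.7071)

-3.000 -7.536 0.707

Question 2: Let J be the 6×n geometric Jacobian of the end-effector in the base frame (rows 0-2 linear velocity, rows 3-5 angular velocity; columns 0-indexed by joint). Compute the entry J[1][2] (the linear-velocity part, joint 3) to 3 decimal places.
-0.707

prismatic axis z_2 = (0.0000,-0.7071,0.7071)
J_v[:, 2] = z_2; J_ω[:, 2] = (0,0,0)
entry J[1][2] = -0.7071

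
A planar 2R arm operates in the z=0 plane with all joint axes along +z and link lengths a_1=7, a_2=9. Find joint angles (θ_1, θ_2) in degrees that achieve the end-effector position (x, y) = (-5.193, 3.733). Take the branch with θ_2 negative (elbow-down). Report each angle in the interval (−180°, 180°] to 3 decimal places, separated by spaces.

-131.417 -135.001

cos θ_2 = (40.9025−7²−9²)/(2·7·9) = -0.7071; θ_2 = -135.0013° (elbow-down)
β = atan2(3.7330,-5.1930) = 144.2894°; ψ = atan2(-6.3638,0.6359) = -84.2937°
θ_1 = β − ψ = 228.5832°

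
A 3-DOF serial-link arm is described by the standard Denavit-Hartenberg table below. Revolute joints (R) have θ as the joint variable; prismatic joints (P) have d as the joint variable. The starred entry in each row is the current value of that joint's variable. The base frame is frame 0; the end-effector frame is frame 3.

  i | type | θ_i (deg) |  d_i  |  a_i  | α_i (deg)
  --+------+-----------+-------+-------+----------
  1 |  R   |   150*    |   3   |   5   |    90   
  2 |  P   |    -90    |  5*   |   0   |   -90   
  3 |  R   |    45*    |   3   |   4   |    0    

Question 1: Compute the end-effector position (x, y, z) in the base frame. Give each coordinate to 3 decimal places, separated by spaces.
-5.842 5.881 0.172

after link 1: o_1 = (-4.3301, 2.5000, 3.0000)
after link 2: o_2 = (-1.8301, 6.8301, 3.0000)
after link 3: o_3 = (-5.8424, 5.8806, 0.1716)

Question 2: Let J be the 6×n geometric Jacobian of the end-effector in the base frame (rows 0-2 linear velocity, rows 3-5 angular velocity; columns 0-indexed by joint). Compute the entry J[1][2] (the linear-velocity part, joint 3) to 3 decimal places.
-2.449

axis z_2 = (-0.8660,0.5000,0.0000); lever o_n−o_2 = (-4.0123,-0.9495,-2.8284)
cross product → J_v[:, 2] = (-1.4142,-2.4495,2.8284)
J_ω[:, 2] = z_2
entry J[1][2] = -2.4495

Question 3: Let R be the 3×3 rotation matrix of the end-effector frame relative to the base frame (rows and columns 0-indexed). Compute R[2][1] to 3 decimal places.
End-effector y-axis (col 1 of R) = (-0.3536,-0.6124,0.7071)
R[2][1] = 0.7071

0.707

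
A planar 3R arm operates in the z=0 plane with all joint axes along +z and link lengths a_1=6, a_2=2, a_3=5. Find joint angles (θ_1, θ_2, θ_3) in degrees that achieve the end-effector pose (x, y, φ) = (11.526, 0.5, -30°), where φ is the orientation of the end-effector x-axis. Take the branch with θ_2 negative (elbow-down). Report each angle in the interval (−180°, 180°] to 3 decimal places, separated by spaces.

wrist centre = target − a_3·(cos φ, sin φ) = (7.1959, 3.0000)
cos θ_2 = (60.7806−6²−2²)/(2·6·2) = 0.8659; θ_2 = -30.0192° (elbow-down)
β = atan2(3.0000,7.1959) = 22.6315°; ψ = atan2(-1.0006,7.7317) = -7.3738°
θ_1 = β − ψ = 30.0053°
θ_3 = φ − θ_1 − θ_2 = -29.9861° (wrapped to (-180°,180°])

30.005 -30.019 -29.986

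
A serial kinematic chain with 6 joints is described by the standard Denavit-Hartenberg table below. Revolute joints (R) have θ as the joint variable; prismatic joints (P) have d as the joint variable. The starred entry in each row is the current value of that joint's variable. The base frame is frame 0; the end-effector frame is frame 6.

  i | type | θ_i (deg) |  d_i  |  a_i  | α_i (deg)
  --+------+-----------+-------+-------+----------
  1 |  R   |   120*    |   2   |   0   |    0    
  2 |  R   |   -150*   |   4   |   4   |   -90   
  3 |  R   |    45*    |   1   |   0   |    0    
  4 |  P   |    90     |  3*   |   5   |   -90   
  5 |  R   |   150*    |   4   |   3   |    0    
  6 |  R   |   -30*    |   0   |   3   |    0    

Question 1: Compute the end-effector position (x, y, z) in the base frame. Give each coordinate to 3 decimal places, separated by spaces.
0.413 -0.352 8.191

after link 1: o_1 = (0.0000, 0.0000, 2.0000)
after link 2: o_2 = (3.4641, -2.0000, 6.0000)
after link 3: o_3 = (3.9641, -1.1340, 6.0000)
after link 4: o_4 = (2.4022, 3.2319, 2.4645)
after link 5: o_5 = (0.7937, 2.4285, 7.1300)
after link 6: o_6 = (0.4133, -0.3518, 8.1907)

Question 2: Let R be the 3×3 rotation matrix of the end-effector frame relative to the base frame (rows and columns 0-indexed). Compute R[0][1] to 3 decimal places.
End-effector y-axis (col 1 of R) = (0.7803,0.1268,0.6124)
R[0][1] = 0.7803

0.780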